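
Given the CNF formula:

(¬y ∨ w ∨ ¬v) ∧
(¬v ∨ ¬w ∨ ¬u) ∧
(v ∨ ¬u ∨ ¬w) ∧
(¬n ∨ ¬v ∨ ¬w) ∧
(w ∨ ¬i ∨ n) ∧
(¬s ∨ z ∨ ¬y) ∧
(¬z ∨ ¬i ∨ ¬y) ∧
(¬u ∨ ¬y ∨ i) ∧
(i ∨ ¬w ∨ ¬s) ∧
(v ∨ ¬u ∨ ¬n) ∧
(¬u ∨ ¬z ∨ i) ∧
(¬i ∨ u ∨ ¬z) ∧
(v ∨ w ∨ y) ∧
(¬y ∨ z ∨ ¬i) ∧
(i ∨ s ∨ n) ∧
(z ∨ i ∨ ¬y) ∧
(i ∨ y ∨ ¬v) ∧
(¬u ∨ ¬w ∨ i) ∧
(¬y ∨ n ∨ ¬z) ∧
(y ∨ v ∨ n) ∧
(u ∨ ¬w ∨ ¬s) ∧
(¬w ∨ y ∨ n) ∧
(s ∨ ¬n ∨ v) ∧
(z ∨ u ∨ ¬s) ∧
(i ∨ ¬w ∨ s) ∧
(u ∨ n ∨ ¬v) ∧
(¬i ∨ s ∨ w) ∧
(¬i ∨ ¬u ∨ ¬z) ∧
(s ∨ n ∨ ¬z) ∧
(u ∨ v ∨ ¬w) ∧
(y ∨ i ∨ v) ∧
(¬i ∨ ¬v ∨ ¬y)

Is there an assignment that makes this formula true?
Yes

Yes, the formula is satisfiable.

One satisfying assignment is: i=False, w=False, u=False, s=True, y=True, n=True, z=True, v=False

Verification: With this assignment, all 32 clauses evaluate to true.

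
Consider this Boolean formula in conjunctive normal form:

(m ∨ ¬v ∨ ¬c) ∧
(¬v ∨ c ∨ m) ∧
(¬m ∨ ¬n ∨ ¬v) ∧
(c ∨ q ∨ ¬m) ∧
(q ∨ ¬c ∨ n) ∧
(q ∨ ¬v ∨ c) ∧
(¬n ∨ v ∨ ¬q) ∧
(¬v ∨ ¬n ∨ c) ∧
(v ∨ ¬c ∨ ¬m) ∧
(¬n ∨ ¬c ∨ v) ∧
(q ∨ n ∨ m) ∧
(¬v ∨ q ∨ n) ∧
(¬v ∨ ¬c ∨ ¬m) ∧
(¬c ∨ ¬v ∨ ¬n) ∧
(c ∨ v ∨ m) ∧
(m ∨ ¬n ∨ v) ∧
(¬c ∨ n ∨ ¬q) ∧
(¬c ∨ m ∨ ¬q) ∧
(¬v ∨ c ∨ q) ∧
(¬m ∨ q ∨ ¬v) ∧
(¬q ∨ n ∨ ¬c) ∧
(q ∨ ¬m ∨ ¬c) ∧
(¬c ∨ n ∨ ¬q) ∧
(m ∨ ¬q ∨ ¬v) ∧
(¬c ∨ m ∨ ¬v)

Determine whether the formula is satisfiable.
Yes

Yes, the formula is satisfiable.

One satisfying assignment is: n=False, m=True, v=False, c=False, q=True

Verification: With this assignment, all 25 clauses evaluate to true.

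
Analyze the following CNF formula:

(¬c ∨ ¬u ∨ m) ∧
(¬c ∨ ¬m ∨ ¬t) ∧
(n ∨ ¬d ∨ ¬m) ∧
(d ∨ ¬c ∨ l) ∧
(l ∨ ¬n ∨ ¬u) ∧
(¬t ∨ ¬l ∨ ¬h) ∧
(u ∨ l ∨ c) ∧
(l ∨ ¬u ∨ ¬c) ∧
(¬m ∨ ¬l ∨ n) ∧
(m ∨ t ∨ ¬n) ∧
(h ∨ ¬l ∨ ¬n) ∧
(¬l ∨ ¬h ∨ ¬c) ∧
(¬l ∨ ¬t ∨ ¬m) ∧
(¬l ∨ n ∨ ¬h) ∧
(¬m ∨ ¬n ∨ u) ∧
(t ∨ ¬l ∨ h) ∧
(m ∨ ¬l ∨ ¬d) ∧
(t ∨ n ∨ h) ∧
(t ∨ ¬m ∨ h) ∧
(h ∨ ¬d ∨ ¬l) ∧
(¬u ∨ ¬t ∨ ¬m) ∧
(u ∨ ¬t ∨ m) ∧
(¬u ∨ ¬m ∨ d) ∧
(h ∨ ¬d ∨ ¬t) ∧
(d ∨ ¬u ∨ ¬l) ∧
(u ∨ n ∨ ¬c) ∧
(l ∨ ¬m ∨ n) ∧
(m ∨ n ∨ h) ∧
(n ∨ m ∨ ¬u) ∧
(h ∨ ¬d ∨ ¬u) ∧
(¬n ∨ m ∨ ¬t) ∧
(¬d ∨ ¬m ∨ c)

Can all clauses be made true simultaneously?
No

No, the formula is not satisfiable.

No assignment of truth values to the variables can make all 32 clauses true simultaneously.

The formula is UNSAT (unsatisfiable).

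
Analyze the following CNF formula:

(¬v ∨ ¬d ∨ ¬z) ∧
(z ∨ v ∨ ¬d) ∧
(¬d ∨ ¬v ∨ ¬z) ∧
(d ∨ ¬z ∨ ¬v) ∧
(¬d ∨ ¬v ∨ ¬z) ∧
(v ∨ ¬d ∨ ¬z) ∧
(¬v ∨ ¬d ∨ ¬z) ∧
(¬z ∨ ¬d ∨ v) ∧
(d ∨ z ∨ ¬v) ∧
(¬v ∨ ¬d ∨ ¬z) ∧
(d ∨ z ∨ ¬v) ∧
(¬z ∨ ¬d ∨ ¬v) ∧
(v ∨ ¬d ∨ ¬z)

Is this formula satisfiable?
Yes

Yes, the formula is satisfiable.

One satisfying assignment is: v=False, z=False, d=False

Verification: With this assignment, all 13 clauses evaluate to true.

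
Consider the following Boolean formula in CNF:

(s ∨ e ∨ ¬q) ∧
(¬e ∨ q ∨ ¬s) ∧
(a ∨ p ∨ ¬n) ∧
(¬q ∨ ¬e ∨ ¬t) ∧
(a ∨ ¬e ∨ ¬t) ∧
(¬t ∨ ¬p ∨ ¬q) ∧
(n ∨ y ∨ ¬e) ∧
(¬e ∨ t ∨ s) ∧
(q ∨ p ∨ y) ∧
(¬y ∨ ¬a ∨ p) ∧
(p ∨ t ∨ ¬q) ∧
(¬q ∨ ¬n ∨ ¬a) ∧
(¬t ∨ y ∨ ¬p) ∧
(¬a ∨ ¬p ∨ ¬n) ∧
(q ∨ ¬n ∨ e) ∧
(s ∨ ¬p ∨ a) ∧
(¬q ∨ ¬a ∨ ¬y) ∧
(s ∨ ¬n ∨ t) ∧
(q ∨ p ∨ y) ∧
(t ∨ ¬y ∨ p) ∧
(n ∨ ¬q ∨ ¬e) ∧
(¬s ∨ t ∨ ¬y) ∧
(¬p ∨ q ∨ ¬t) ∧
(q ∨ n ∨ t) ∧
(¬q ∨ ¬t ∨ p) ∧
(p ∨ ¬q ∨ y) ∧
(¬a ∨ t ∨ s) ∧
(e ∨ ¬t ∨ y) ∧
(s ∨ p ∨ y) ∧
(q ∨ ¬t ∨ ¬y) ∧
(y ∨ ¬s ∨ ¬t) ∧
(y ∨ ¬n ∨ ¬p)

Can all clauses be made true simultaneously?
Yes

Yes, the formula is satisfiable.

One satisfying assignment is: s=True, n=False, p=True, q=True, y=False, t=False, e=False, a=False

Verification: With this assignment, all 32 clauses evaluate to true.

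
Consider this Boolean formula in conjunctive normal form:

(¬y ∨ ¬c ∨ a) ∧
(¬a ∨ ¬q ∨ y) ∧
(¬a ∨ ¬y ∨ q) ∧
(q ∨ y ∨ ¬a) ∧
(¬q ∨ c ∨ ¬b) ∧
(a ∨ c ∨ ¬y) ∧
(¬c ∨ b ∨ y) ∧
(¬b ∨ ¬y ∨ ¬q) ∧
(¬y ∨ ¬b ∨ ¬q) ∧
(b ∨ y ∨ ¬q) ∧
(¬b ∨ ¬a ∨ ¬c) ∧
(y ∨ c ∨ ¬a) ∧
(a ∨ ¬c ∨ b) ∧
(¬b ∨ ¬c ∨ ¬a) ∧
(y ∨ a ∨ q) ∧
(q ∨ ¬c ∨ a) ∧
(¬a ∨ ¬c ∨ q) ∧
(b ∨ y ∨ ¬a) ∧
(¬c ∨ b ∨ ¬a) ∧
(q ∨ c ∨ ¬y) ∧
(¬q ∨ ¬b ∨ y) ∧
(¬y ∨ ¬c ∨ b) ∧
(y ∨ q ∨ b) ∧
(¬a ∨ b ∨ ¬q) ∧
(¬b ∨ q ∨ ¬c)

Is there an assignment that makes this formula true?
No

No, the formula is not satisfiable.

No assignment of truth values to the variables can make all 25 clauses true simultaneously.

The formula is UNSAT (unsatisfiable).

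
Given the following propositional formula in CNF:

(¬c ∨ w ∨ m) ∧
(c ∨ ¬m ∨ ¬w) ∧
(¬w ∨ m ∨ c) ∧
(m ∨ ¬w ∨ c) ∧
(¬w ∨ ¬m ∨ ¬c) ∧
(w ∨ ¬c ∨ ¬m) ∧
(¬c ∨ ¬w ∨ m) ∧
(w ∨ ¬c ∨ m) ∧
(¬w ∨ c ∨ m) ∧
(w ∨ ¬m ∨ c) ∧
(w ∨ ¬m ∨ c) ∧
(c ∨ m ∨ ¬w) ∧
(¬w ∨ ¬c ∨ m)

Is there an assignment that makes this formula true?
Yes

Yes, the formula is satisfiable.

One satisfying assignment is: m=False, c=False, w=False

Verification: With this assignment, all 13 clauses evaluate to true.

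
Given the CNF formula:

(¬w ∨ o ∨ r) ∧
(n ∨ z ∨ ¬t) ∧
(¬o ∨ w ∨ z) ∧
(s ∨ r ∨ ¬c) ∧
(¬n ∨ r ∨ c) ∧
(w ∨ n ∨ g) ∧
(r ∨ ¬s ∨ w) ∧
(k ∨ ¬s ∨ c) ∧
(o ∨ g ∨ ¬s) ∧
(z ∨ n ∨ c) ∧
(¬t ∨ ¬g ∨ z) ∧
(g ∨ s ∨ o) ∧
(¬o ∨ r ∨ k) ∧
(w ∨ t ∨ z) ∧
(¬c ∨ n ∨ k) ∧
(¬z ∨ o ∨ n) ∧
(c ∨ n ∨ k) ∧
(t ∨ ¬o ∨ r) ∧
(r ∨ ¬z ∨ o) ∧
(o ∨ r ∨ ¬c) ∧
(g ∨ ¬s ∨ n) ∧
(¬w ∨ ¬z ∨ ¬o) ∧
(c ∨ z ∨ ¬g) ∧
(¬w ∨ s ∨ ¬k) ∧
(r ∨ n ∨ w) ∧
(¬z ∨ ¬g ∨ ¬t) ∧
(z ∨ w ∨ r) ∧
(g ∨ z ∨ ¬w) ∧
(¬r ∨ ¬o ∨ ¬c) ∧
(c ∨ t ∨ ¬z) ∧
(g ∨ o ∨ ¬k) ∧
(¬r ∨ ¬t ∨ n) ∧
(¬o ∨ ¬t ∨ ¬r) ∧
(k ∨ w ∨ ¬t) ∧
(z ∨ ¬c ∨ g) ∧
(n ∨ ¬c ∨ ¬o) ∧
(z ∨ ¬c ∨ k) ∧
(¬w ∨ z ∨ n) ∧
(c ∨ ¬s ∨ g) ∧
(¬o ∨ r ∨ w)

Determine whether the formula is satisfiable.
Yes

Yes, the formula is satisfiable.

One satisfying assignment is: t=False, o=False, k=False, r=True, c=True, n=True, z=True, g=True, w=False, s=True

Verification: With this assignment, all 40 clauses evaluate to true.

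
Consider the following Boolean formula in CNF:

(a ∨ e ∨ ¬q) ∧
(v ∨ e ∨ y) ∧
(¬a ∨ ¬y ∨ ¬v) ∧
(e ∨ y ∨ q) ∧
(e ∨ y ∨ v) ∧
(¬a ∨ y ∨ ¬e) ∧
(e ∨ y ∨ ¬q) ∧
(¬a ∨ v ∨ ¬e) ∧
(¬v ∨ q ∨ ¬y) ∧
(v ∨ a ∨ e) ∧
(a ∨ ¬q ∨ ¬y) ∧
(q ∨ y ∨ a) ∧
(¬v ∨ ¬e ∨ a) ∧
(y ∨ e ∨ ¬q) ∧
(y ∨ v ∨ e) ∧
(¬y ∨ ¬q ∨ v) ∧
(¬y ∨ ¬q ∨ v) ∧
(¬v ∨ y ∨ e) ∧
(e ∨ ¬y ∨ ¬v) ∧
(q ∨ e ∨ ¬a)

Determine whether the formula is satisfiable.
Yes

Yes, the formula is satisfiable.

One satisfying assignment is: a=False, q=False, e=True, v=False, y=True

Verification: With this assignment, all 20 clauses evaluate to true.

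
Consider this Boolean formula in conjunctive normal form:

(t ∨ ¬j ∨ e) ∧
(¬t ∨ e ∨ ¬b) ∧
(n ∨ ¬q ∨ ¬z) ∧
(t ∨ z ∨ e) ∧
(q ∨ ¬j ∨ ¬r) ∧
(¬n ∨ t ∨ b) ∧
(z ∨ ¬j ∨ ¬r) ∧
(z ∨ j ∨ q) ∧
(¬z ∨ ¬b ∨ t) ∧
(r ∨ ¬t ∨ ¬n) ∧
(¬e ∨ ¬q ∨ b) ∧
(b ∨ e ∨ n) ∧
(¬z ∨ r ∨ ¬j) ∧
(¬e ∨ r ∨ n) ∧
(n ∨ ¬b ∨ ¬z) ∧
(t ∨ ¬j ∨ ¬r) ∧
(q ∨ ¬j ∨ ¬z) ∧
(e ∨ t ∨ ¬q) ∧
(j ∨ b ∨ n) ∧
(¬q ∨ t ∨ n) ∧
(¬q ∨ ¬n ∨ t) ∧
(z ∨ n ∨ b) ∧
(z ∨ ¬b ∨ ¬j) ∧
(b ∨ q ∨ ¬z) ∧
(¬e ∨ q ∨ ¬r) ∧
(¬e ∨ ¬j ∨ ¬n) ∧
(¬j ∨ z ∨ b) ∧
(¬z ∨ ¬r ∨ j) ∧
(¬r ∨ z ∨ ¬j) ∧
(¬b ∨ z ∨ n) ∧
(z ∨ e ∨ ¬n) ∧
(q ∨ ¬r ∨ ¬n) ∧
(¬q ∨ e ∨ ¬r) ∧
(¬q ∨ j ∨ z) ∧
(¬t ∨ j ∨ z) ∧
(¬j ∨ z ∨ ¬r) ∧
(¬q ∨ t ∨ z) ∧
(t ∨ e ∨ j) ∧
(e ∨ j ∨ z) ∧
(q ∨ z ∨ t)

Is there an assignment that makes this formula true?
No

No, the formula is not satisfiable.

No assignment of truth values to the variables can make all 40 clauses true simultaneously.

The formula is UNSAT (unsatisfiable).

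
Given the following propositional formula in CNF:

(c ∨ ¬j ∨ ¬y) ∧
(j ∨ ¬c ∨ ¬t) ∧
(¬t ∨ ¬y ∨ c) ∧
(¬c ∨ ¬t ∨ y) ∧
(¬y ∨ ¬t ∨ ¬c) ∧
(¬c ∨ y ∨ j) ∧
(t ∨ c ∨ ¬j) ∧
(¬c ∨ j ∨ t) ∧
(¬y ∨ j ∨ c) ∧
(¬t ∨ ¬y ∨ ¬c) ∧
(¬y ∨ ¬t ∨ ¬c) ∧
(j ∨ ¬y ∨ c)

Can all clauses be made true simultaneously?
Yes

Yes, the formula is satisfiable.

One satisfying assignment is: c=False, y=False, j=False, t=False

Verification: With this assignment, all 12 clauses evaluate to true.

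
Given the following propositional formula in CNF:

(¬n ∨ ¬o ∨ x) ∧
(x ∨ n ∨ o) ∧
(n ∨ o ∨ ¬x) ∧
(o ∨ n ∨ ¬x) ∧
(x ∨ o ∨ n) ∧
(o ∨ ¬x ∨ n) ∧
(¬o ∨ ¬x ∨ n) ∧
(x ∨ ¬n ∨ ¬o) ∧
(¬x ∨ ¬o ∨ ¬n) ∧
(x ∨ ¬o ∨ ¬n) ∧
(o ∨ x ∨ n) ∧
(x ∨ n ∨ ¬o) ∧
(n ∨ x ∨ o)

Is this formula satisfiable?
Yes

Yes, the formula is satisfiable.

One satisfying assignment is: n=True, o=False, x=True

Verification: With this assignment, all 13 clauses evaluate to true.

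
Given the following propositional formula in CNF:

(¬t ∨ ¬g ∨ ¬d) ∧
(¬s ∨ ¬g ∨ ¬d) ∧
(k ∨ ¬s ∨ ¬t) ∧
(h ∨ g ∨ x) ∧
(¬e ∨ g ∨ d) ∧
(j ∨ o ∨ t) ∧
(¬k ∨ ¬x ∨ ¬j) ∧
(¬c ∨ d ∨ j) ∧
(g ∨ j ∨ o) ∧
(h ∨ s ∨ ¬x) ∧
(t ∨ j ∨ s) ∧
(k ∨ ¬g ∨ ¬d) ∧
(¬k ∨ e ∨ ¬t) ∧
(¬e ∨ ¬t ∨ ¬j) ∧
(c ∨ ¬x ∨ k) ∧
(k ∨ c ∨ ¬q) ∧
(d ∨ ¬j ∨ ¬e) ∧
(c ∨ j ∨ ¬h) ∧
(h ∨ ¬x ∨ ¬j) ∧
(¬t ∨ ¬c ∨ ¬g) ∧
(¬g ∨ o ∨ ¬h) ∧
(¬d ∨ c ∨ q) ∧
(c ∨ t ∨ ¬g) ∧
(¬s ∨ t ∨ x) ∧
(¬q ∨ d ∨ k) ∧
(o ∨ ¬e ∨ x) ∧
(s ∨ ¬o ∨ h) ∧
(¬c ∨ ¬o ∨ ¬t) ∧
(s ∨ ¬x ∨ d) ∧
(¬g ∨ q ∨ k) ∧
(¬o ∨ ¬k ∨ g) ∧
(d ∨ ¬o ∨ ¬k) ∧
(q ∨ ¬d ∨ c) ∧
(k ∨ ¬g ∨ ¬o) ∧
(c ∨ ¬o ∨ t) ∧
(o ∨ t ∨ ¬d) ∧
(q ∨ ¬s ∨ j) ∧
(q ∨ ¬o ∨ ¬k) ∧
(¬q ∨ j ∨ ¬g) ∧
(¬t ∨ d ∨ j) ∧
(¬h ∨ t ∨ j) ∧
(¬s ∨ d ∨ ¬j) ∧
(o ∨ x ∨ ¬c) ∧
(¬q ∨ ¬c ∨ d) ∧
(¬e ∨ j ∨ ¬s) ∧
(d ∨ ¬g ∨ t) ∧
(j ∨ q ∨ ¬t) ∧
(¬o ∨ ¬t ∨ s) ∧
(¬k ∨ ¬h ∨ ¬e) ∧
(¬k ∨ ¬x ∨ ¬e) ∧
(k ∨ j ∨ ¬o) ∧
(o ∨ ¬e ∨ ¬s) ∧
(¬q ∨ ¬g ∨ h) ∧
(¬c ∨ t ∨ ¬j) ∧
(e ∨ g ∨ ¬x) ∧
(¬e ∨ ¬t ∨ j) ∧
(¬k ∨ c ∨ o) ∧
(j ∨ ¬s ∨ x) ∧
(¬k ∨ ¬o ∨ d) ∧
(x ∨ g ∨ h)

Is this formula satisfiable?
Yes

Yes, the formula is satisfiable.

One satisfying assignment is: k=False, x=False, o=False, d=False, e=False, g=False, t=False, j=True, s=False, c=False, q=False, h=True

Verification: With this assignment, all 60 clauses evaluate to true.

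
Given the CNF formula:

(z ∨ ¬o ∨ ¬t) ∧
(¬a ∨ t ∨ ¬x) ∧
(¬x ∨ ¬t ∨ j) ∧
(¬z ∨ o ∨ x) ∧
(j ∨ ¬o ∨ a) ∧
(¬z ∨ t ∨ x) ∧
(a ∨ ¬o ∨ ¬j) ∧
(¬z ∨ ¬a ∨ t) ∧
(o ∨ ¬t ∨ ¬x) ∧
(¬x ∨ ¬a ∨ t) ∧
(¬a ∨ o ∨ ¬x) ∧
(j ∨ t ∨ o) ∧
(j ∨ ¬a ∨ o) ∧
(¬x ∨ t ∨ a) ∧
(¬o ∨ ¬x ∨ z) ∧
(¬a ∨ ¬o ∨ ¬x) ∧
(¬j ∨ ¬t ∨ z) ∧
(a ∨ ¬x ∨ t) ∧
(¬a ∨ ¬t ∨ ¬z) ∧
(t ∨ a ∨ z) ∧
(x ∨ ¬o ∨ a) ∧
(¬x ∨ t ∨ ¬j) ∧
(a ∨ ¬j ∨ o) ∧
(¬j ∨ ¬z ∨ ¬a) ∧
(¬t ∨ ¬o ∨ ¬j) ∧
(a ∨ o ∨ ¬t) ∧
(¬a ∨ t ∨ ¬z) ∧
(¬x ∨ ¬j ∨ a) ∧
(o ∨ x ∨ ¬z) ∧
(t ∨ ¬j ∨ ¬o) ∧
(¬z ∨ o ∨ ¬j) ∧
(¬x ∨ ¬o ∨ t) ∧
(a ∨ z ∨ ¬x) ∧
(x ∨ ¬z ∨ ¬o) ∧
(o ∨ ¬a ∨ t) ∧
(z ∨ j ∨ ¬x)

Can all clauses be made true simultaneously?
Yes

Yes, the formula is satisfiable.

One satisfying assignment is: j=False, a=True, z=False, t=False, o=True, x=False

Verification: With this assignment, all 36 clauses evaluate to true.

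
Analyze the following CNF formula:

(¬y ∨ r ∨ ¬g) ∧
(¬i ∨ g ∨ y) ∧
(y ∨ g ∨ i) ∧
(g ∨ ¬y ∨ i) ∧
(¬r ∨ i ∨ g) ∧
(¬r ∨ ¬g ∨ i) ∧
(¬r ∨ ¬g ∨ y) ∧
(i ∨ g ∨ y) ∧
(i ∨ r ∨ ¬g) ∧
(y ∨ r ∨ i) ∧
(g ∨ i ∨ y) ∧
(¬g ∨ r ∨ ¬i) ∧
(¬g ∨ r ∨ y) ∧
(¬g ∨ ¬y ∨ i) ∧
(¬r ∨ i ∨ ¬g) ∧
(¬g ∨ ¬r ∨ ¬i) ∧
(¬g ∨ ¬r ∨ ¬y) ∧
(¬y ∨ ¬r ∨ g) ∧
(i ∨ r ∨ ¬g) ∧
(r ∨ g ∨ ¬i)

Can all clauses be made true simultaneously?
No

No, the formula is not satisfiable.

No assignment of truth values to the variables can make all 20 clauses true simultaneously.

The formula is UNSAT (unsatisfiable).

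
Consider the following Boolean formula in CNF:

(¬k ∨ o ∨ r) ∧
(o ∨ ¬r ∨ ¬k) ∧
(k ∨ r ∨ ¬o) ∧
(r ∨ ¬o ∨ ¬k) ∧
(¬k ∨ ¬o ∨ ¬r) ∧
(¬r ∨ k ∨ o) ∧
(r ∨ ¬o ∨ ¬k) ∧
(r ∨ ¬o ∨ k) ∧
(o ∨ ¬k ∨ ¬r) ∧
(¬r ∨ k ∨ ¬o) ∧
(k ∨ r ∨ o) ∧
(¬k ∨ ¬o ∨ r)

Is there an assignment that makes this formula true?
No

No, the formula is not satisfiable.

No assignment of truth values to the variables can make all 12 clauses true simultaneously.

The formula is UNSAT (unsatisfiable).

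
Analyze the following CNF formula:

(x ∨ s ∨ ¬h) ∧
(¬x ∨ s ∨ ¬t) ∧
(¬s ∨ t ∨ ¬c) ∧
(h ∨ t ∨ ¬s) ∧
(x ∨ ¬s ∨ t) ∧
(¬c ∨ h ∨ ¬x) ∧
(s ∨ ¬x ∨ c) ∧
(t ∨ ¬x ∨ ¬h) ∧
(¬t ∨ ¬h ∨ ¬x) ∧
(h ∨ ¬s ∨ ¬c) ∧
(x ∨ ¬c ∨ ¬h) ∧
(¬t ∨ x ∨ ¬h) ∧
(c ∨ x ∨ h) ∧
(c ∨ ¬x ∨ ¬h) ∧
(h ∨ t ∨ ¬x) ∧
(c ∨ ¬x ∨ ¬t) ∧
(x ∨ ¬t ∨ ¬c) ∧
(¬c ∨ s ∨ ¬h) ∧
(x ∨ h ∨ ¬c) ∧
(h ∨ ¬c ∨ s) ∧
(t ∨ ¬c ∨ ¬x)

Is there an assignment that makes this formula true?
No

No, the formula is not satisfiable.

No assignment of truth values to the variables can make all 21 clauses true simultaneously.

The formula is UNSAT (unsatisfiable).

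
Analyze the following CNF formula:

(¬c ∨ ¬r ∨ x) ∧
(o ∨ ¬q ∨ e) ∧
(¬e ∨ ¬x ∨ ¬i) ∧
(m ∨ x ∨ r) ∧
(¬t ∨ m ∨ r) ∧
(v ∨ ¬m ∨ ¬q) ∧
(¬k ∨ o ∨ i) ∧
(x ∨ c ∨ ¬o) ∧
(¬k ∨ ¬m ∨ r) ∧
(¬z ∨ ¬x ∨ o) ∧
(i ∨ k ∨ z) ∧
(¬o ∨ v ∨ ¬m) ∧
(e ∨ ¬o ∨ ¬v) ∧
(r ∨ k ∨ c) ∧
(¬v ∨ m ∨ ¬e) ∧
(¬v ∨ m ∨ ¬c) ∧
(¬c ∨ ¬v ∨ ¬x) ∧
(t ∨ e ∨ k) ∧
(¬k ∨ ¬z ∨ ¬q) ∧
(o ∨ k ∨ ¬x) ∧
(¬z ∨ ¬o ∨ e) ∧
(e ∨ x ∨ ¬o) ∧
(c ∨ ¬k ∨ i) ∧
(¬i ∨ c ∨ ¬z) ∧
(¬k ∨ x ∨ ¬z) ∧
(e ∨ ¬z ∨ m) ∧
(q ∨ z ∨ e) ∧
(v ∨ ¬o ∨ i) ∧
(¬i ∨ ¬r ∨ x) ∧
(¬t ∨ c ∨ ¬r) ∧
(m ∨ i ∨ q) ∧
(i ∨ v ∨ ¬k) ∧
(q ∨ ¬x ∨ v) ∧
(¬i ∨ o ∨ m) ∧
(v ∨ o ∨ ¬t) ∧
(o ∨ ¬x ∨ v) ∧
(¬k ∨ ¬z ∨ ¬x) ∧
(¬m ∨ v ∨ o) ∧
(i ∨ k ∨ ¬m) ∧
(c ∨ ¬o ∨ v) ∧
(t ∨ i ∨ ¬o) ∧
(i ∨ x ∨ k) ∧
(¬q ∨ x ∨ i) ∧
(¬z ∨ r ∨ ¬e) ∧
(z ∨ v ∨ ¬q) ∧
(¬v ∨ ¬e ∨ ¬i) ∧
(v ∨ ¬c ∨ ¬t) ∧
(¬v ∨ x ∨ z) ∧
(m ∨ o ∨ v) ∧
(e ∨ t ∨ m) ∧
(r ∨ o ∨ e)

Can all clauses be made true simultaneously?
No

No, the formula is not satisfiable.

No assignment of truth values to the variables can make all 51 clauses true simultaneously.

The formula is UNSAT (unsatisfiable).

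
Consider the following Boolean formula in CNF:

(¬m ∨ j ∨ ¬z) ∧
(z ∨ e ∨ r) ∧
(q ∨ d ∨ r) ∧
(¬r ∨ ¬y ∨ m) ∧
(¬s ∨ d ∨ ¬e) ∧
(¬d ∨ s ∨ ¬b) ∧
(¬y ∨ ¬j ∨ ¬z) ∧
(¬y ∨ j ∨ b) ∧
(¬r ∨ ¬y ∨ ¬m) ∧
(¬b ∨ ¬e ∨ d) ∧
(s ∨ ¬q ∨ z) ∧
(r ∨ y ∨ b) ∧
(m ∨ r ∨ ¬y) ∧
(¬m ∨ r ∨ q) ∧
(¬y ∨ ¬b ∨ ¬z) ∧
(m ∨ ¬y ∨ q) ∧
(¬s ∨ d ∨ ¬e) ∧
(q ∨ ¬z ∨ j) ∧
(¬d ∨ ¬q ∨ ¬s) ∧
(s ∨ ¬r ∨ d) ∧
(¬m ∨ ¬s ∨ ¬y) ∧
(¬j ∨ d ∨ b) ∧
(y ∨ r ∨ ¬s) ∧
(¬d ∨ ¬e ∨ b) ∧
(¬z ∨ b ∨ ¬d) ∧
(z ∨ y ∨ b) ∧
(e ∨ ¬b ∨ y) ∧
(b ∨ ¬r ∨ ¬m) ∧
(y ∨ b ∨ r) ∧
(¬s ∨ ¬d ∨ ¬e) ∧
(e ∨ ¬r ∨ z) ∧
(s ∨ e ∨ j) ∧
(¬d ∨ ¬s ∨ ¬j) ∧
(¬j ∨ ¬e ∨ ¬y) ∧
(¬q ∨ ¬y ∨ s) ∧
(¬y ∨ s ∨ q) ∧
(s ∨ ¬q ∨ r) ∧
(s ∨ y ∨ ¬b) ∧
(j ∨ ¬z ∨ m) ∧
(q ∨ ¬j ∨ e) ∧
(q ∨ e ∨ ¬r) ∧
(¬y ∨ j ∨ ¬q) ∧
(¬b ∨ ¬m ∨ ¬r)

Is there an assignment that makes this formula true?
No

No, the formula is not satisfiable.

No assignment of truth values to the variables can make all 43 clauses true simultaneously.

The formula is UNSAT (unsatisfiable).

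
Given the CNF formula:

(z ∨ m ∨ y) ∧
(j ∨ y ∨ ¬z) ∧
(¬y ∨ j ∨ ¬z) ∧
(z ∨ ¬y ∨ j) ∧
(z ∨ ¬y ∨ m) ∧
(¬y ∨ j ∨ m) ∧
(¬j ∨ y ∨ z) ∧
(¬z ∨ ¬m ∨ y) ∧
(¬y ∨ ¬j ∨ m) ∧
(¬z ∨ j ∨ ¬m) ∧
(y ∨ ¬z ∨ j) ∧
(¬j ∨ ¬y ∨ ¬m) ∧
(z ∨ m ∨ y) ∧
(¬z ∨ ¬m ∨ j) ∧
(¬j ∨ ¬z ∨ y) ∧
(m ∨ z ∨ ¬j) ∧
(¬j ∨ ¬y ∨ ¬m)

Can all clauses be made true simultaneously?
Yes

Yes, the formula is satisfiable.

One satisfying assignment is: y=False, z=False, j=False, m=True

Verification: With this assignment, all 17 clauses evaluate to true.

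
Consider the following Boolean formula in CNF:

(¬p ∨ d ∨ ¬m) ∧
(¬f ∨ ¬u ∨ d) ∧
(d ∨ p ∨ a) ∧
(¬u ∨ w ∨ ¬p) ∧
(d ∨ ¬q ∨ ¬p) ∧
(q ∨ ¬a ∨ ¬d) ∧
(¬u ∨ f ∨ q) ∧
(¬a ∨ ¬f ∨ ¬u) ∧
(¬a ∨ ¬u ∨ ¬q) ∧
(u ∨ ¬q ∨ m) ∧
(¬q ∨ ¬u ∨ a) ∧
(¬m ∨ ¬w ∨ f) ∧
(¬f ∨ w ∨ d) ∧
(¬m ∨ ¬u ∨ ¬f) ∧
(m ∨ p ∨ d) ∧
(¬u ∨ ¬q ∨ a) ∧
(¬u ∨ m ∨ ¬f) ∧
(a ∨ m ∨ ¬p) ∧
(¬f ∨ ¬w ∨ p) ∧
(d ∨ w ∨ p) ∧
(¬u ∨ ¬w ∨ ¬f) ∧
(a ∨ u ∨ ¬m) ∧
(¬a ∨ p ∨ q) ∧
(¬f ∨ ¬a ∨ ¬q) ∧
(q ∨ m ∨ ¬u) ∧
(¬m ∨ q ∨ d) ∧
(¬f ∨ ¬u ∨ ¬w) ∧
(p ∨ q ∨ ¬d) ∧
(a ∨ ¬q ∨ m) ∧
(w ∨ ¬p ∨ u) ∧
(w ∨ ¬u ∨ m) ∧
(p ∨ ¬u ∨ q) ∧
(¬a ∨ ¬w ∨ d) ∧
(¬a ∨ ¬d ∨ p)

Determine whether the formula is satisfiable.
No

No, the formula is not satisfiable.

No assignment of truth values to the variables can make all 34 clauses true simultaneously.

The formula is UNSAT (unsatisfiable).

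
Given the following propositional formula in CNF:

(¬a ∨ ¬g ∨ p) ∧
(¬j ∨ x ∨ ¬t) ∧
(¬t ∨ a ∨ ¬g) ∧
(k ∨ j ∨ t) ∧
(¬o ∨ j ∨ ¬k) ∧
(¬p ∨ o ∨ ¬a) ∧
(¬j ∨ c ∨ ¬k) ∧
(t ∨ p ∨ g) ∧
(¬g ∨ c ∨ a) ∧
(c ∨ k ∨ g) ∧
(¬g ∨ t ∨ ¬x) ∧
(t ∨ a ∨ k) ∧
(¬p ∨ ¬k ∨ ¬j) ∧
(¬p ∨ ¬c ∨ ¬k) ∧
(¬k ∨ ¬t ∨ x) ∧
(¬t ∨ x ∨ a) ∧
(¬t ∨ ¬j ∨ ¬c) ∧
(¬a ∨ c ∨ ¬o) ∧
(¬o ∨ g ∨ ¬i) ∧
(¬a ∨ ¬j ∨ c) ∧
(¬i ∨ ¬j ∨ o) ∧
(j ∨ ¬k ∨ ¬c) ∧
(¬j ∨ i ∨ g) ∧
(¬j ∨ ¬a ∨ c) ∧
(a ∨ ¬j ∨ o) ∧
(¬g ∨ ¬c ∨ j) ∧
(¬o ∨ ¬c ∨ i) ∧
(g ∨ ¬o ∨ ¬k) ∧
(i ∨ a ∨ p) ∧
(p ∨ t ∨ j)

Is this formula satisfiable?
Yes

Yes, the formula is satisfiable.

One satisfying assignment is: k=True, g=False, i=False, j=False, o=False, c=False, p=True, a=False, t=False, x=False

Verification: With this assignment, all 30 clauses evaluate to true.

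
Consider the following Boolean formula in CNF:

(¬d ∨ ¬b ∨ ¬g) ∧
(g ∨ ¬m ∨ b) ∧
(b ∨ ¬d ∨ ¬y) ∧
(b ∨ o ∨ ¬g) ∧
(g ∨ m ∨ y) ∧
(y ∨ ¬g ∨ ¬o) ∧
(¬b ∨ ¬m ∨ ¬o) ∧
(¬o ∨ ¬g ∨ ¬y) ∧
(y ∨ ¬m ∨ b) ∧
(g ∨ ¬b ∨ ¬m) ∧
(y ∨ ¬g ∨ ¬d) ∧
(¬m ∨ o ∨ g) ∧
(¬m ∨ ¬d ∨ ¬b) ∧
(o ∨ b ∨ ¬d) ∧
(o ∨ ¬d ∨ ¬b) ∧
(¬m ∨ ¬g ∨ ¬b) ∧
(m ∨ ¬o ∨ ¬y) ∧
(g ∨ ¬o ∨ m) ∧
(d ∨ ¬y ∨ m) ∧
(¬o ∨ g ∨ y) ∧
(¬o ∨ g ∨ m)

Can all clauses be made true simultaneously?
Yes

Yes, the formula is satisfiable.

One satisfying assignment is: m=False, g=True, b=True, d=False, o=False, y=False

Verification: With this assignment, all 21 clauses evaluate to true.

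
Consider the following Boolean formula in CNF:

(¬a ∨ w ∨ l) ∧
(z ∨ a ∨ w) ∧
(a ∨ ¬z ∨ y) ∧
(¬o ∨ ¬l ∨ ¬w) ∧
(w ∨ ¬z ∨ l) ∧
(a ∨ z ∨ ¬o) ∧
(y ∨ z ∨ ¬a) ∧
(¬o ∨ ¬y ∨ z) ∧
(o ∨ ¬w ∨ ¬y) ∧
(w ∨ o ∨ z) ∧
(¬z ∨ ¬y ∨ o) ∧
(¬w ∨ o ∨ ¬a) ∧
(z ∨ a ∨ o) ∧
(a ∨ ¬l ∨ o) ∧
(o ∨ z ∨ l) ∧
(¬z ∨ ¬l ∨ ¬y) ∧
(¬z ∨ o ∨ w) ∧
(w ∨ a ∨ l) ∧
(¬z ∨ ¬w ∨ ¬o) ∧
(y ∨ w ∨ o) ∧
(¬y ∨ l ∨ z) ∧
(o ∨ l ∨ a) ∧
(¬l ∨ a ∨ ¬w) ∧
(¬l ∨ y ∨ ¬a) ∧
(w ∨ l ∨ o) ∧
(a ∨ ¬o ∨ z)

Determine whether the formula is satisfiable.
No

No, the formula is not satisfiable.

No assignment of truth values to the variables can make all 26 clauses true simultaneously.

The formula is UNSAT (unsatisfiable).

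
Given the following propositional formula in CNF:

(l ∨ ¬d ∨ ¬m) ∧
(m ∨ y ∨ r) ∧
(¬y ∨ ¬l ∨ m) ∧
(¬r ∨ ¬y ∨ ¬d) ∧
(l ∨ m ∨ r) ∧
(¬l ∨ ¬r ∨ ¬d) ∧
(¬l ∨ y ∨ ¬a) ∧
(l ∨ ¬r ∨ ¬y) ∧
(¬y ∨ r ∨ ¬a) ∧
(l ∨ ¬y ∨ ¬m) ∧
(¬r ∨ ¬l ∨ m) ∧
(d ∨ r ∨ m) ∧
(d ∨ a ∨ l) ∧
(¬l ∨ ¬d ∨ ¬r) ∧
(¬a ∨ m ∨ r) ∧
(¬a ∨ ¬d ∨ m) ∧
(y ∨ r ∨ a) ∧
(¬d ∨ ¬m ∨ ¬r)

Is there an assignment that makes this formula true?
Yes

Yes, the formula is satisfiable.

One satisfying assignment is: d=True, a=False, m=False, y=False, r=True, l=False

Verification: With this assignment, all 18 clauses evaluate to true.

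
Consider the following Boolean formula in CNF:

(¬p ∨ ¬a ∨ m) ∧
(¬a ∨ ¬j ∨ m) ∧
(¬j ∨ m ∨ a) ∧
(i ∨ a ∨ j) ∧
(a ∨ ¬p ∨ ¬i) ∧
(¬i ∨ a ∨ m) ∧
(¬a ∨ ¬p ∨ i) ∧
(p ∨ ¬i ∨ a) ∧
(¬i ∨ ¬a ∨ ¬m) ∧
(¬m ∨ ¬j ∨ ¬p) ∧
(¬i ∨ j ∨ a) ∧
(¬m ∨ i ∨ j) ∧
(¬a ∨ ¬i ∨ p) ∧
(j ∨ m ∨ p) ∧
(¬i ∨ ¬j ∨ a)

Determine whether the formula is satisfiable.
Yes

Yes, the formula is satisfiable.

One satisfying assignment is: m=True, i=False, a=False, p=False, j=True

Verification: With this assignment, all 15 clauses evaluate to true.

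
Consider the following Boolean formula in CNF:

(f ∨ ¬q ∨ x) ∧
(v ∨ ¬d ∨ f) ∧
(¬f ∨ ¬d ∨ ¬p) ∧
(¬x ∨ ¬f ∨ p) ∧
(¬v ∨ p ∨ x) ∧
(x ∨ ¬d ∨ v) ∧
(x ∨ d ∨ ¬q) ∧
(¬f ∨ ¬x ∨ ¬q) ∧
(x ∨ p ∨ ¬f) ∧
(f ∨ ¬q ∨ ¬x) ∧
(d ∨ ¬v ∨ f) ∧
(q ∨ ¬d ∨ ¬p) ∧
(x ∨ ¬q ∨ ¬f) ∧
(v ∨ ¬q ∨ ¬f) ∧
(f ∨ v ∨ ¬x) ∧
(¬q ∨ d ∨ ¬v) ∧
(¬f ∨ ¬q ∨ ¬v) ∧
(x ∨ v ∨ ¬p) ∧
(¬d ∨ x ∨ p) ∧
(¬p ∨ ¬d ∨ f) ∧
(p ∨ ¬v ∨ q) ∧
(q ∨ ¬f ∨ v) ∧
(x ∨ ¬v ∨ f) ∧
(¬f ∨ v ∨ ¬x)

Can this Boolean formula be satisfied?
Yes

Yes, the formula is satisfiable.

One satisfying assignment is: f=False, d=False, v=False, p=False, x=False, q=False

Verification: With this assignment, all 24 clauses evaluate to true.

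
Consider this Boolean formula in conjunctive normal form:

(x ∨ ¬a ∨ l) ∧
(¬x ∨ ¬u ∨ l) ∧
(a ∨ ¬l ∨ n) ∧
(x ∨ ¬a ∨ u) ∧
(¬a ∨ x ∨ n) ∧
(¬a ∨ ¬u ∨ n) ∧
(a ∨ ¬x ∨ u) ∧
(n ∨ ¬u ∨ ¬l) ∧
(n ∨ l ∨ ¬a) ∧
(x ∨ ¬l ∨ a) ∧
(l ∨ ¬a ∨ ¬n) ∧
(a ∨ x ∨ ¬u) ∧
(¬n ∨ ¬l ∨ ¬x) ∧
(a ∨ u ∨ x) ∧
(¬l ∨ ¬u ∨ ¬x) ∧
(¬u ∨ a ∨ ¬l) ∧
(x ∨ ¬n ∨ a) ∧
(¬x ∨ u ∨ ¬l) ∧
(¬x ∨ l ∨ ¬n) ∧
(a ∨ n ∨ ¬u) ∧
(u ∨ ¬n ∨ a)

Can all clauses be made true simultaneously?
Yes

Yes, the formula is satisfiable.

One satisfying assignment is: x=False, n=True, a=True, u=True, l=True

Verification: With this assignment, all 21 clauses evaluate to true.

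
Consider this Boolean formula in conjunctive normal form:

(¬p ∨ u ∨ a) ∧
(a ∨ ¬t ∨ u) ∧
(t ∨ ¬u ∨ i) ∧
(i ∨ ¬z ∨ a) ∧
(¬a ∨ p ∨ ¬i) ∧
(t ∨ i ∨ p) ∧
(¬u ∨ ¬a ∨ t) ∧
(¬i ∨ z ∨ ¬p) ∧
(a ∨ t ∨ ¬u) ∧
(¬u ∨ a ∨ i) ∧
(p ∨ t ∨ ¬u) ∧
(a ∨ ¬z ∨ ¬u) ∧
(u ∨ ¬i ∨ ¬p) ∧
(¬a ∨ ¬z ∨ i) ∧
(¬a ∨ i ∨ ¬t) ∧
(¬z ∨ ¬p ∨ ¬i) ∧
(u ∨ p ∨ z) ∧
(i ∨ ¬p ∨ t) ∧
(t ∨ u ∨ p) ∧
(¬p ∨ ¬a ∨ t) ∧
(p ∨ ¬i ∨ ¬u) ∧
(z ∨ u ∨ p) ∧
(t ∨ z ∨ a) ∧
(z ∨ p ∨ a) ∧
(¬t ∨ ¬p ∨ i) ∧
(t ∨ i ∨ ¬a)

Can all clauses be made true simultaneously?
No

No, the formula is not satisfiable.

No assignment of truth values to the variables can make all 26 clauses true simultaneously.

The formula is UNSAT (unsatisfiable).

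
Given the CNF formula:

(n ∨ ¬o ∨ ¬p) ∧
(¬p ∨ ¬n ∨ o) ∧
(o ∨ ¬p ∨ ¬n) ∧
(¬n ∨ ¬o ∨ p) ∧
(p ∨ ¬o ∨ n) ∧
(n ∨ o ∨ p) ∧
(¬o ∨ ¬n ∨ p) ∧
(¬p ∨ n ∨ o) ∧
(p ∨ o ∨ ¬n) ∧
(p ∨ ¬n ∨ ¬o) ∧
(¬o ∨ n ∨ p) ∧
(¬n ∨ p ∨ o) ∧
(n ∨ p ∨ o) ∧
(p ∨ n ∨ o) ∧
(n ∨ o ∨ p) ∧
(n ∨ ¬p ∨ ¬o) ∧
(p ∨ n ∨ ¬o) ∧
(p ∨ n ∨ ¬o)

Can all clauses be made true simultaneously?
Yes

Yes, the formula is satisfiable.

One satisfying assignment is: p=True, n=True, o=True

Verification: With this assignment, all 18 clauses evaluate to true.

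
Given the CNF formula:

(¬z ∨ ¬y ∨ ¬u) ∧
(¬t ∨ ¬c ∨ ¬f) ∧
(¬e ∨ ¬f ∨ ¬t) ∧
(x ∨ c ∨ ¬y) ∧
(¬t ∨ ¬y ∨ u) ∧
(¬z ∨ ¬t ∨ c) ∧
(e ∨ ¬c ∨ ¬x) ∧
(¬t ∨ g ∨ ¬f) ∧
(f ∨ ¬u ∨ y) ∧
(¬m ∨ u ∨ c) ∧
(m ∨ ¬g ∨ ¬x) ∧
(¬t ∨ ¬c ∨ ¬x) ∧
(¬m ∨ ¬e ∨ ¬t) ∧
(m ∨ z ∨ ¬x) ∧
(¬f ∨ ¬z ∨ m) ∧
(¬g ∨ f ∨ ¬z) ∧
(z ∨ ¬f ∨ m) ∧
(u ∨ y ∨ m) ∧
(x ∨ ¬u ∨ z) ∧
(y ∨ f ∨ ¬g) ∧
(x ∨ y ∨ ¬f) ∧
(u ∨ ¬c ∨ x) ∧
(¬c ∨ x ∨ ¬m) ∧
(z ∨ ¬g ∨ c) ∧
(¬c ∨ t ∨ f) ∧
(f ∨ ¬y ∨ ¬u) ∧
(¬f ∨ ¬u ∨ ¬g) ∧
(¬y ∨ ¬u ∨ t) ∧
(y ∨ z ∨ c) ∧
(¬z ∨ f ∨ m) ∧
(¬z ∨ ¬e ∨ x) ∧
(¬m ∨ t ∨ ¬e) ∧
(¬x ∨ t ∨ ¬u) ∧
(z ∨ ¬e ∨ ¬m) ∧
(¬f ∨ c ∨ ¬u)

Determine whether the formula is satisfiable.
No

No, the formula is not satisfiable.

No assignment of truth values to the variables can make all 35 clauses true simultaneously.

The formula is UNSAT (unsatisfiable).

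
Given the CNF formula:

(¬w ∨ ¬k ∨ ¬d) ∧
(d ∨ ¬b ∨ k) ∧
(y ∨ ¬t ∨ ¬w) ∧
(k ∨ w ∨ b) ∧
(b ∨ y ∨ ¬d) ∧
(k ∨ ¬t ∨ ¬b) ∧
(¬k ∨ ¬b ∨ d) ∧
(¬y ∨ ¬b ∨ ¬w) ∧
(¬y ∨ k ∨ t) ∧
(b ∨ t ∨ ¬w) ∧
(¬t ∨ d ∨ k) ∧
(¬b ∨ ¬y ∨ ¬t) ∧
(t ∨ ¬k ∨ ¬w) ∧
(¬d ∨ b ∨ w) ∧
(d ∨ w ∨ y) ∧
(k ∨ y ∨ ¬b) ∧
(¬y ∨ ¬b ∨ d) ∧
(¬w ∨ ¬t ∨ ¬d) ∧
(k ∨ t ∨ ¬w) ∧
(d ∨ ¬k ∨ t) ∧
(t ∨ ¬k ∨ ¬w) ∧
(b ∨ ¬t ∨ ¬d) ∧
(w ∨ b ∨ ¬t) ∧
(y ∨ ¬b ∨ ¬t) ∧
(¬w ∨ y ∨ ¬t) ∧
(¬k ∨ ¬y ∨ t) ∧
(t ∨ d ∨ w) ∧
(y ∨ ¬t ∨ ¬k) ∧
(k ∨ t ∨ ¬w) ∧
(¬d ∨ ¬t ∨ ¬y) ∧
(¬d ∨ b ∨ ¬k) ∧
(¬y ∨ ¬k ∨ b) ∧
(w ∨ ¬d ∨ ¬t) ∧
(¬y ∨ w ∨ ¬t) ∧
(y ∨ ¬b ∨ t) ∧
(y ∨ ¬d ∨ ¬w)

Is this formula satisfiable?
No

No, the formula is not satisfiable.

No assignment of truth values to the variables can make all 36 clauses true simultaneously.

The formula is UNSAT (unsatisfiable).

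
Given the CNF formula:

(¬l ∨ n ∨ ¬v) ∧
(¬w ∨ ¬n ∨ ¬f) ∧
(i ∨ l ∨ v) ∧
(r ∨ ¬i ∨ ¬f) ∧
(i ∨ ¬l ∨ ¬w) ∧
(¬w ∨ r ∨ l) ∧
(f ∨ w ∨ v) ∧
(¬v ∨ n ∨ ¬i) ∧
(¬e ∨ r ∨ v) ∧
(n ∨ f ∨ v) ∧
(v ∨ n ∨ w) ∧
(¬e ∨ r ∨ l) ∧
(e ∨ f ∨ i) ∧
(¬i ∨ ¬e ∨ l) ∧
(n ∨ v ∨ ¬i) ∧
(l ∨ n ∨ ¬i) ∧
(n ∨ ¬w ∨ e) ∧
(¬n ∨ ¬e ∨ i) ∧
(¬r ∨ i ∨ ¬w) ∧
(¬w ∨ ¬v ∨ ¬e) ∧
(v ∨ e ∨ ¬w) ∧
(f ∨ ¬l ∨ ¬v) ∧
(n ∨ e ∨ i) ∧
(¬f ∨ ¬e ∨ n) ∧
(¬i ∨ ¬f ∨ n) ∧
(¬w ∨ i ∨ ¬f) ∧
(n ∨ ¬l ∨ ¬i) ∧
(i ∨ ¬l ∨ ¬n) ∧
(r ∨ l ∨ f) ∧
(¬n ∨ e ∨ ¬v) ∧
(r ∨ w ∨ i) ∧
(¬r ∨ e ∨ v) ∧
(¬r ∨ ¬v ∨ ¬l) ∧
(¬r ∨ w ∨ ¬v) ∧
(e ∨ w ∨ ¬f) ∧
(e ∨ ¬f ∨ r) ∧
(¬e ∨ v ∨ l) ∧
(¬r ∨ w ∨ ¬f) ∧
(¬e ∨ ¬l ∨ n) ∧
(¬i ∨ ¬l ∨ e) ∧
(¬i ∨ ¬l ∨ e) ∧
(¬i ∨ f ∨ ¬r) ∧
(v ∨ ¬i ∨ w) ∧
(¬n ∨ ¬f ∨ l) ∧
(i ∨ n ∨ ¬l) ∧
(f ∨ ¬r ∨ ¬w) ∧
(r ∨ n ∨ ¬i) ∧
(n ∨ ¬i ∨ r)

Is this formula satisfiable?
No

No, the formula is not satisfiable.

No assignment of truth values to the variables can make all 48 clauses true simultaneously.

The formula is UNSAT (unsatisfiable).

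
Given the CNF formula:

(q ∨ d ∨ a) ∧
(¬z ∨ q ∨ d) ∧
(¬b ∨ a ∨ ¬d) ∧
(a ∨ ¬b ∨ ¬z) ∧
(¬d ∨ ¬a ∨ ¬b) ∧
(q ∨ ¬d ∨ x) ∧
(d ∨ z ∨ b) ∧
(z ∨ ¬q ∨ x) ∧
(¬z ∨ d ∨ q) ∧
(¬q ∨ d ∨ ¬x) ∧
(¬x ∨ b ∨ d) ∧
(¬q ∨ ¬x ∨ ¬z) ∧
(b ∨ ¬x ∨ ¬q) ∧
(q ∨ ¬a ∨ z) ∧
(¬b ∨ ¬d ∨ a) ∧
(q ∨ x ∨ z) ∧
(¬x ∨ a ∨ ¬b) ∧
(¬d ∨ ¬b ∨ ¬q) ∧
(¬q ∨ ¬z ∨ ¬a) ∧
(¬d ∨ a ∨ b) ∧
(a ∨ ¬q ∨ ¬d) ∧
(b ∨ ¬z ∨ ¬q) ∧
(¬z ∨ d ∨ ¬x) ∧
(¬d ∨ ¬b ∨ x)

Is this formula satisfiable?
Yes

Yes, the formula is satisfiable.

One satisfying assignment is: x=True, a=True, b=False, z=True, q=False, d=True

Verification: With this assignment, all 24 clauses evaluate to true.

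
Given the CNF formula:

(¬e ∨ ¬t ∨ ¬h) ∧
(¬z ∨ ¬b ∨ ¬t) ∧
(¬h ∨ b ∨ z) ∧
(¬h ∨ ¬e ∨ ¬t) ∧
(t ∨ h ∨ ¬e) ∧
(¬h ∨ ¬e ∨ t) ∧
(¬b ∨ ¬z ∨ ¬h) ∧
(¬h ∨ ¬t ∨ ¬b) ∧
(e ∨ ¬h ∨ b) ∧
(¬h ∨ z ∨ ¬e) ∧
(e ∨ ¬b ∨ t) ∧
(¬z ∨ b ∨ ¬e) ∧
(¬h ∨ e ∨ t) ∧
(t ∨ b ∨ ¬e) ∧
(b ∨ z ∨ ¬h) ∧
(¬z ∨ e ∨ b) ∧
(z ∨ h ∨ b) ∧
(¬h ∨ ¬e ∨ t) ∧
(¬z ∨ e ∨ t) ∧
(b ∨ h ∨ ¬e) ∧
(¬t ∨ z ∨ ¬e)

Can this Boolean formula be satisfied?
Yes

Yes, the formula is satisfiable.

One satisfying assignment is: h=False, e=False, t=True, b=True, z=False

Verification: With this assignment, all 21 clauses evaluate to true.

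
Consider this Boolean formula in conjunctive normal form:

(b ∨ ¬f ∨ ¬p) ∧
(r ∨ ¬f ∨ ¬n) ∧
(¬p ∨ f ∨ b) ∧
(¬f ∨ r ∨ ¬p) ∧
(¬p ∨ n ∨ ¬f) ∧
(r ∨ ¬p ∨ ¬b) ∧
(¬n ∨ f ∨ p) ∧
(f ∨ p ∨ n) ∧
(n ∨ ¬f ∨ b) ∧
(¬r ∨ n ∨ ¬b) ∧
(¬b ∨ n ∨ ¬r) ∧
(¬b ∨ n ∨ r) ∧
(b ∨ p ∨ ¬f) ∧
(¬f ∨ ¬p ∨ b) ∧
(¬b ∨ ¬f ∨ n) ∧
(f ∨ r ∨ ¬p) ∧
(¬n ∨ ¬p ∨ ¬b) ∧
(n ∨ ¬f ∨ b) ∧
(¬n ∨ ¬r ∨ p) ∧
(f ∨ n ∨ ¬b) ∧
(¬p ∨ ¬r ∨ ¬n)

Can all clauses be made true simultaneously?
No

No, the formula is not satisfiable.

No assignment of truth values to the variables can make all 21 clauses true simultaneously.

The formula is UNSAT (unsatisfiable).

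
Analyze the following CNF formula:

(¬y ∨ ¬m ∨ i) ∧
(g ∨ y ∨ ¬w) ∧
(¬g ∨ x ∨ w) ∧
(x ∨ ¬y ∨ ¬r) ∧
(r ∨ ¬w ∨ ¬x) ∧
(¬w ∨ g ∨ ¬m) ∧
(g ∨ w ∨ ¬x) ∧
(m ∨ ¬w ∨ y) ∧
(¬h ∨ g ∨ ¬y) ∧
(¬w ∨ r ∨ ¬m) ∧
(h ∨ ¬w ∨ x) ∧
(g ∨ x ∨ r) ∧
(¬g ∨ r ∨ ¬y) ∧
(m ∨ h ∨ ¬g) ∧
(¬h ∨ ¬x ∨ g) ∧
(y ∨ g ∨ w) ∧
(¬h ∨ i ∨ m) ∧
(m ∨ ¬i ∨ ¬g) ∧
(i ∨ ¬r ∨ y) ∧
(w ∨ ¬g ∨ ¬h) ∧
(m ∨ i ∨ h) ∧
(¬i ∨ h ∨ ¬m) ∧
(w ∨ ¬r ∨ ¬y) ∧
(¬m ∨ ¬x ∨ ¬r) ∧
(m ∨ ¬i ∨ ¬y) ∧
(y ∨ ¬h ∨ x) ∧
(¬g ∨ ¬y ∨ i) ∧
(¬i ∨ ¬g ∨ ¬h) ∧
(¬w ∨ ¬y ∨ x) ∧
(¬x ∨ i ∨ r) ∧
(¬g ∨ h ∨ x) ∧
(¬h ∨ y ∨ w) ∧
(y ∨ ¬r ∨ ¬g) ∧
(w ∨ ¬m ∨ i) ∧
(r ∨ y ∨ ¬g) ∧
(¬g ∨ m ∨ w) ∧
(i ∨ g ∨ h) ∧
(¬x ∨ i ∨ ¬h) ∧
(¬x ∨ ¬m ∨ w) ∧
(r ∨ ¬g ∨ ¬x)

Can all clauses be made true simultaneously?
No

No, the formula is not satisfiable.

No assignment of truth values to the variables can make all 40 clauses true simultaneously.

The formula is UNSAT (unsatisfiable).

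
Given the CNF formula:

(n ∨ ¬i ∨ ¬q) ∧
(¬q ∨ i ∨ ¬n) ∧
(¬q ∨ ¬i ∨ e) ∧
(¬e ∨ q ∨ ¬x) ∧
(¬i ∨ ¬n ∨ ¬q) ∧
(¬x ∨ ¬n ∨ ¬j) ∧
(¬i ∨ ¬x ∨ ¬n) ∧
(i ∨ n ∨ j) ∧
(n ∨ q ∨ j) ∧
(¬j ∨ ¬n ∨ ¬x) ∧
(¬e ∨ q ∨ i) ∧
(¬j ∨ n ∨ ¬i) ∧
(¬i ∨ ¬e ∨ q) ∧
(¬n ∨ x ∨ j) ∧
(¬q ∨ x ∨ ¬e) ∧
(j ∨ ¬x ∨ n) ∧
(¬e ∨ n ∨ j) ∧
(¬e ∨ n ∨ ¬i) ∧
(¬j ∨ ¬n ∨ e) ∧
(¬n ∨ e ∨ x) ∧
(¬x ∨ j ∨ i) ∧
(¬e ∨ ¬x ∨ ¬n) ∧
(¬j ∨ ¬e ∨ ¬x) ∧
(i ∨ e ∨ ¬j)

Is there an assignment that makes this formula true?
No

No, the formula is not satisfiable.

No assignment of truth values to the variables can make all 24 clauses true simultaneously.

The formula is UNSAT (unsatisfiable).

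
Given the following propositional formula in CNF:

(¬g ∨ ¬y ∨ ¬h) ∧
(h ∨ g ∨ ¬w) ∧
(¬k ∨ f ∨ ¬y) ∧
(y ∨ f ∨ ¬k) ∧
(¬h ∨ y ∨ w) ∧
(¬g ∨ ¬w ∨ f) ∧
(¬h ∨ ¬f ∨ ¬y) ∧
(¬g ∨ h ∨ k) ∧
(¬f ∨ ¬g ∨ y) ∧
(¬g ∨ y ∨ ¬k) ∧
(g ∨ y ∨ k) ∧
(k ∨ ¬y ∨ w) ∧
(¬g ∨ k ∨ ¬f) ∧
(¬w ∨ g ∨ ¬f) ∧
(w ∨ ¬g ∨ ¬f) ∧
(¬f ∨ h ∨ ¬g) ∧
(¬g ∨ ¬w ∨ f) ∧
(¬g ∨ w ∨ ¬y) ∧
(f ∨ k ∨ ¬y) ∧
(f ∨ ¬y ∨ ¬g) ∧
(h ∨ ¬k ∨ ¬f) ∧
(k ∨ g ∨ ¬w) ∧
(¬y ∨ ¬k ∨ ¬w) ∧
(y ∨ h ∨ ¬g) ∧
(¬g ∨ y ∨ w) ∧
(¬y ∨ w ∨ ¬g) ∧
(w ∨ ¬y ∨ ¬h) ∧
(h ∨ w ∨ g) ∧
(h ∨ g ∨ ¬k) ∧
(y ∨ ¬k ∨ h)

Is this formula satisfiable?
No

No, the formula is not satisfiable.

No assignment of truth values to the variables can make all 30 clauses true simultaneously.

The formula is UNSAT (unsatisfiable).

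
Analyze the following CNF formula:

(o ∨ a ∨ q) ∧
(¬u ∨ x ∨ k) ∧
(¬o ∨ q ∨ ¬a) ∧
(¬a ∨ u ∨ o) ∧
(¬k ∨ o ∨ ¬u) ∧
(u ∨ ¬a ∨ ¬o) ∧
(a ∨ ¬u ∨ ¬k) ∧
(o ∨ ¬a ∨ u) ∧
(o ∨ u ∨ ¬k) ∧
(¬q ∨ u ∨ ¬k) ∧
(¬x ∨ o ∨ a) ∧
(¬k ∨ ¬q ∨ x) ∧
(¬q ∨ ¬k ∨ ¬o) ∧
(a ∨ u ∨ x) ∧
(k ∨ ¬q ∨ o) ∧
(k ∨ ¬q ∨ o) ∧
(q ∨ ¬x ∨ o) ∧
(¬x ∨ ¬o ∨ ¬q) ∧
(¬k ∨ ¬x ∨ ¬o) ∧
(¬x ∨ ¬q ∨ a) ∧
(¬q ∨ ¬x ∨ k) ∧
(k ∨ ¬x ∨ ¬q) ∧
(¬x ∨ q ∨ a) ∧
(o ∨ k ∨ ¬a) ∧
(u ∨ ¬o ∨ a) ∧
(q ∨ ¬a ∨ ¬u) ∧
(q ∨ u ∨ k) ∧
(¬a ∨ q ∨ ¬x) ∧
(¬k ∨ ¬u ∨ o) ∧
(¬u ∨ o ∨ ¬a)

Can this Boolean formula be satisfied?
No

No, the formula is not satisfiable.

No assignment of truth values to the variables can make all 30 clauses true simultaneously.

The formula is UNSAT (unsatisfiable).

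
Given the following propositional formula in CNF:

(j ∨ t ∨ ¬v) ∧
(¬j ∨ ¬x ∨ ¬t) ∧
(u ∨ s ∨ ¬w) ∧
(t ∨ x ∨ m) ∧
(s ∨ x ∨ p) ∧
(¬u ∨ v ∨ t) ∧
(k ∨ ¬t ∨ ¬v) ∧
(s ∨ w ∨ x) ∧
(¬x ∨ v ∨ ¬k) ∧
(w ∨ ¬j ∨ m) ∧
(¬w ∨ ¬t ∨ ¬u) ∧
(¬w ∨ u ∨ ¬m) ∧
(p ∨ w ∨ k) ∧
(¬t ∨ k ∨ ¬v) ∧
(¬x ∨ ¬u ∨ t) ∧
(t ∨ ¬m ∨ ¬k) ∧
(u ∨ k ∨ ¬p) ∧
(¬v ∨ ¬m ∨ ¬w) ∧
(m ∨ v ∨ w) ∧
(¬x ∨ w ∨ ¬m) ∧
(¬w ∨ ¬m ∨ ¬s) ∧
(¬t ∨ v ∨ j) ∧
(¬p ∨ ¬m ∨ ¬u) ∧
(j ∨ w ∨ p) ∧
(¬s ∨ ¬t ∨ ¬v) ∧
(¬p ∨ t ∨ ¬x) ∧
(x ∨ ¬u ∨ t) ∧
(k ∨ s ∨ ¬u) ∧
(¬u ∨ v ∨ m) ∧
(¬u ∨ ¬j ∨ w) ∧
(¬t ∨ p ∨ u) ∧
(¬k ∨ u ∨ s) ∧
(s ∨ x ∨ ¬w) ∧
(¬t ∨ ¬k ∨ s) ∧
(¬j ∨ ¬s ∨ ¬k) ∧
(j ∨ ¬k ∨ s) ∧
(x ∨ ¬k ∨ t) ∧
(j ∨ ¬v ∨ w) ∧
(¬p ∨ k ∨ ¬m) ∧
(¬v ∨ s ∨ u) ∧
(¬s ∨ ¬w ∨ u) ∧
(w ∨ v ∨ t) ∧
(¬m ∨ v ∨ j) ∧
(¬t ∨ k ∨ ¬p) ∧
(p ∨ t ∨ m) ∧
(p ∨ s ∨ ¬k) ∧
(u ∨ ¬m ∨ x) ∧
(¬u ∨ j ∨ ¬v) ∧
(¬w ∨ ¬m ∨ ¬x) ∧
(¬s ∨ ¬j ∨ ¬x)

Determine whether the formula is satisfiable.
No

No, the formula is not satisfiable.

No assignment of truth values to the variables can make all 50 clauses true simultaneously.

The formula is UNSAT (unsatisfiable).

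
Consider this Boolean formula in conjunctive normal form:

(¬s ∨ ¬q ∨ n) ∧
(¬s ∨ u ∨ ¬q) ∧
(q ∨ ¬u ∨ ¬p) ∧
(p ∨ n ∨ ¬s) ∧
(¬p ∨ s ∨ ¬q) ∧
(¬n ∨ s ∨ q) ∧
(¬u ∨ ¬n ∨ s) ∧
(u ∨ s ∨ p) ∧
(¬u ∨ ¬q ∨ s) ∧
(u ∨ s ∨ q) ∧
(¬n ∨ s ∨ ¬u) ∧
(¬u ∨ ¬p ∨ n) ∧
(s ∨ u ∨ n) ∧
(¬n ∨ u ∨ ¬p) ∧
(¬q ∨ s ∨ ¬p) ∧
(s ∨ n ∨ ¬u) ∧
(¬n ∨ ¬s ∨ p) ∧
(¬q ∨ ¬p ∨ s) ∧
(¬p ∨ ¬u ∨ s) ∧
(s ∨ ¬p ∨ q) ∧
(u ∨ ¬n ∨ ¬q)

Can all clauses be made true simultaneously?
Yes

Yes, the formula is satisfiable.

One satisfying assignment is: u=False, p=True, q=False, n=False, s=True

Verification: With this assignment, all 21 clauses evaluate to true.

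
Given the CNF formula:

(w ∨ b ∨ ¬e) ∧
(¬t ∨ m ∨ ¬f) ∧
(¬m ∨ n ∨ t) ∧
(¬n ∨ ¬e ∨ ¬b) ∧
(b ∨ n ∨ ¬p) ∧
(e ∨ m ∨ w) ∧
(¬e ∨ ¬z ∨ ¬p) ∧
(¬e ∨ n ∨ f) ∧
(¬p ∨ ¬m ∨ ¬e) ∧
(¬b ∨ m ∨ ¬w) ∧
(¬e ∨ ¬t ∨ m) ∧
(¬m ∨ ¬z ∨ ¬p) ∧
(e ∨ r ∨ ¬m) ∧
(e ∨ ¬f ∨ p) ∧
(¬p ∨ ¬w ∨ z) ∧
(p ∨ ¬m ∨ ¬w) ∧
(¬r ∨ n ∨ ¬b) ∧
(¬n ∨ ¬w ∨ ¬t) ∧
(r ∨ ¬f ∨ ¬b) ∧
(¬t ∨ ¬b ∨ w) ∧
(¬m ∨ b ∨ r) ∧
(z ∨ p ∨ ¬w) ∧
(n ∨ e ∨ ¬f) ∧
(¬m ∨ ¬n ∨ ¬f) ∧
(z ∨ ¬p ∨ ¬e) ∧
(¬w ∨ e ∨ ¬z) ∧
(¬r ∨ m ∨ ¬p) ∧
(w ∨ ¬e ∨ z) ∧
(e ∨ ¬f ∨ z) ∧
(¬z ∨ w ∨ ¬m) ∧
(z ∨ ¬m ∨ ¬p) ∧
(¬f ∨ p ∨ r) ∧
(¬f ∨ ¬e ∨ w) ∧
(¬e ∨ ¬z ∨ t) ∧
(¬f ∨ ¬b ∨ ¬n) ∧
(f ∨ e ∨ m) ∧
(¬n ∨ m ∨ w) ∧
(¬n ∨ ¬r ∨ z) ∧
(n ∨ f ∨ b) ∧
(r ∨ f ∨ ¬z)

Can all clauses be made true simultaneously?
No

No, the formula is not satisfiable.

No assignment of truth values to the variables can make all 40 clauses true simultaneously.

The formula is UNSAT (unsatisfiable).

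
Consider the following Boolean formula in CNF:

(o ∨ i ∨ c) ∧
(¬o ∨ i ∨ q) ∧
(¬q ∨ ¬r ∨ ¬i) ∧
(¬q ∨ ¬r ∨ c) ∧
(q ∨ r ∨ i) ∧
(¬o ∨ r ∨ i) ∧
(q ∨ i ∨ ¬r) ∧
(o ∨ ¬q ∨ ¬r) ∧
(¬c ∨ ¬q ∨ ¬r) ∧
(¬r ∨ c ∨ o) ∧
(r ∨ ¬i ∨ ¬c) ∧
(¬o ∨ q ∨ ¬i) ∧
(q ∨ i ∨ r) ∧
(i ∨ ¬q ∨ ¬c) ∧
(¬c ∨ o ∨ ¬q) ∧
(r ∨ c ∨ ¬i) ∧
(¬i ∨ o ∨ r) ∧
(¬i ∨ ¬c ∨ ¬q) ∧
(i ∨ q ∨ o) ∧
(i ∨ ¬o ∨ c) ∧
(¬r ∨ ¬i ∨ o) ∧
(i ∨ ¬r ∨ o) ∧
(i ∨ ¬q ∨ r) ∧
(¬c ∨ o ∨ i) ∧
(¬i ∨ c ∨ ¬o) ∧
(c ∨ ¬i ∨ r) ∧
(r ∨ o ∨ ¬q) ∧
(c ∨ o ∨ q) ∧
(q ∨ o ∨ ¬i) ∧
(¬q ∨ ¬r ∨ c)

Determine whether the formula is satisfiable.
No

No, the formula is not satisfiable.

No assignment of truth values to the variables can make all 30 clauses true simultaneously.

The formula is UNSAT (unsatisfiable).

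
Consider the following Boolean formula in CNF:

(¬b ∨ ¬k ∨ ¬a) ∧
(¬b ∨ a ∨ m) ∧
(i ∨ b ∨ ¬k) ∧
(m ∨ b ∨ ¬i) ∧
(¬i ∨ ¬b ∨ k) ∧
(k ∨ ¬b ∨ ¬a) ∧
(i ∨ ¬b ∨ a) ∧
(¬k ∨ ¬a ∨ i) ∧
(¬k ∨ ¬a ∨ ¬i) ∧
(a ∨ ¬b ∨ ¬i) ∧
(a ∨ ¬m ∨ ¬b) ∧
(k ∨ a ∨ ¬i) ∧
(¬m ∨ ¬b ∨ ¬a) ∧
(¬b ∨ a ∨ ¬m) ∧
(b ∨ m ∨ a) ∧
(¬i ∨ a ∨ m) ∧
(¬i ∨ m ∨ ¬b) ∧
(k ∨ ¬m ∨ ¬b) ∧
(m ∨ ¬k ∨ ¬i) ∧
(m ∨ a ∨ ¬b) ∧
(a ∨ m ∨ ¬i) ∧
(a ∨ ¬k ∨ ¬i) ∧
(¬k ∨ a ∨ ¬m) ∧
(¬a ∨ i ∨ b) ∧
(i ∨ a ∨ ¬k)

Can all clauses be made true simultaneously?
Yes

Yes, the formula is satisfiable.

One satisfying assignment is: k=False, a=False, i=False, b=False, m=True

Verification: With this assignment, all 25 clauses evaluate to true.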